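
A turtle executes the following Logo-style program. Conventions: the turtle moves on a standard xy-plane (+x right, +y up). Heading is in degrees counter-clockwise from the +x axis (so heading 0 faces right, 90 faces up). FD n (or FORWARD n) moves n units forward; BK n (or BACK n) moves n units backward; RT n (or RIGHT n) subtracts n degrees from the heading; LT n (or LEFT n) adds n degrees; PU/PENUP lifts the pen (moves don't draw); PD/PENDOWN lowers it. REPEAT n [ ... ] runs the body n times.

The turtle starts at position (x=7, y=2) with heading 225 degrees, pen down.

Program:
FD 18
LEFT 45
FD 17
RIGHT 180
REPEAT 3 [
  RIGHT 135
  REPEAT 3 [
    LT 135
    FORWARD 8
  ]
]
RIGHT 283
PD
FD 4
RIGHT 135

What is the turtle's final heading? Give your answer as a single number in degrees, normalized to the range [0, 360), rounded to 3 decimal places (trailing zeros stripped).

Executing turtle program step by step:
Start: pos=(7,2), heading=225, pen down
FD 18: (7,2) -> (-5.728,-10.728) [heading=225, draw]
LT 45: heading 225 -> 270
FD 17: (-5.728,-10.728) -> (-5.728,-27.728) [heading=270, draw]
RT 180: heading 270 -> 90
REPEAT 3 [
  -- iteration 1/3 --
  RT 135: heading 90 -> 315
  REPEAT 3 [
    -- iteration 1/3 --
    LT 135: heading 315 -> 90
    FD 8: (-5.728,-27.728) -> (-5.728,-19.728) [heading=90, draw]
    -- iteration 2/3 --
    LT 135: heading 90 -> 225
    FD 8: (-5.728,-19.728) -> (-11.385,-25.385) [heading=225, draw]
    -- iteration 3/3 --
    LT 135: heading 225 -> 0
    FD 8: (-11.385,-25.385) -> (-3.385,-25.385) [heading=0, draw]
  ]
  -- iteration 2/3 --
  RT 135: heading 0 -> 225
  REPEAT 3 [
    -- iteration 1/3 --
    LT 135: heading 225 -> 0
    FD 8: (-3.385,-25.385) -> (4.615,-25.385) [heading=0, draw]
    -- iteration 2/3 --
    LT 135: heading 0 -> 135
    FD 8: (4.615,-25.385) -> (-1.042,-19.728) [heading=135, draw]
    -- iteration 3/3 --
    LT 135: heading 135 -> 270
    FD 8: (-1.042,-19.728) -> (-1.042,-27.728) [heading=270, draw]
  ]
  -- iteration 3/3 --
  RT 135: heading 270 -> 135
  REPEAT 3 [
    -- iteration 1/3 --
    LT 135: heading 135 -> 270
    FD 8: (-1.042,-27.728) -> (-1.042,-35.728) [heading=270, draw]
    -- iteration 2/3 --
    LT 135: heading 270 -> 45
    FD 8: (-1.042,-35.728) -> (4.615,-30.071) [heading=45, draw]
    -- iteration 3/3 --
    LT 135: heading 45 -> 180
    FD 8: (4.615,-30.071) -> (-3.385,-30.071) [heading=180, draw]
  ]
]
RT 283: heading 180 -> 257
PD: pen down
FD 4: (-3.385,-30.071) -> (-4.285,-33.969) [heading=257, draw]
RT 135: heading 257 -> 122
Final: pos=(-4.285,-33.969), heading=122, 12 segment(s) drawn

Answer: 122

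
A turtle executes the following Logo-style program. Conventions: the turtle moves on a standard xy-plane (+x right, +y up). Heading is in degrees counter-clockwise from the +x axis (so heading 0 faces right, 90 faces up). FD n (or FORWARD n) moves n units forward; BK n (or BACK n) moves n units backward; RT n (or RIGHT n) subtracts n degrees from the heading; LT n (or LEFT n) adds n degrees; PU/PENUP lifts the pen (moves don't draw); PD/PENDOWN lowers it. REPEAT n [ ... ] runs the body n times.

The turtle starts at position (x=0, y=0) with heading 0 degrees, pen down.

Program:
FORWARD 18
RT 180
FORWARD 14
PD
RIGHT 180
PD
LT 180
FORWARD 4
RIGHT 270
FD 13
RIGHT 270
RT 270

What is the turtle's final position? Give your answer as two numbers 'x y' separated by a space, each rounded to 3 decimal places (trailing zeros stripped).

Executing turtle program step by step:
Start: pos=(0,0), heading=0, pen down
FD 18: (0,0) -> (18,0) [heading=0, draw]
RT 180: heading 0 -> 180
FD 14: (18,0) -> (4,0) [heading=180, draw]
PD: pen down
RT 180: heading 180 -> 0
PD: pen down
LT 180: heading 0 -> 180
FD 4: (4,0) -> (0,0) [heading=180, draw]
RT 270: heading 180 -> 270
FD 13: (0,0) -> (0,-13) [heading=270, draw]
RT 270: heading 270 -> 0
RT 270: heading 0 -> 90
Final: pos=(0,-13), heading=90, 4 segment(s) drawn

Answer: 0 -13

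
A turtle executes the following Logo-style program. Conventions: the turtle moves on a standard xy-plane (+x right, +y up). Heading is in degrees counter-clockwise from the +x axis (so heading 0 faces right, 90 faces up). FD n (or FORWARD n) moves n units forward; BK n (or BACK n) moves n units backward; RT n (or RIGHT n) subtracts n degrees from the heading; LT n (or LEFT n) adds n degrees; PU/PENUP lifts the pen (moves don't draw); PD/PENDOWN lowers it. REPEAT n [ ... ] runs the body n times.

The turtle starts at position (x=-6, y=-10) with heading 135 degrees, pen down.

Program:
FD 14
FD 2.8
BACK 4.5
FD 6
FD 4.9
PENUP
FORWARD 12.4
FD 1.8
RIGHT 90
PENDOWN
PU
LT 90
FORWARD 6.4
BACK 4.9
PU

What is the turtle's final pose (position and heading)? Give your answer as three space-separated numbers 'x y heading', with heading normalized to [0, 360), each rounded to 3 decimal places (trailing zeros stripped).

Executing turtle program step by step:
Start: pos=(-6,-10), heading=135, pen down
FD 14: (-6,-10) -> (-15.899,-0.101) [heading=135, draw]
FD 2.8: (-15.899,-0.101) -> (-17.879,1.879) [heading=135, draw]
BK 4.5: (-17.879,1.879) -> (-14.697,-1.303) [heading=135, draw]
FD 6: (-14.697,-1.303) -> (-18.94,2.94) [heading=135, draw]
FD 4.9: (-18.94,2.94) -> (-22.405,6.405) [heading=135, draw]
PU: pen up
FD 12.4: (-22.405,6.405) -> (-31.173,15.173) [heading=135, move]
FD 1.8: (-31.173,15.173) -> (-32.446,16.446) [heading=135, move]
RT 90: heading 135 -> 45
PD: pen down
PU: pen up
LT 90: heading 45 -> 135
FD 6.4: (-32.446,16.446) -> (-36.971,20.971) [heading=135, move]
BK 4.9: (-36.971,20.971) -> (-33.506,17.506) [heading=135, move]
PU: pen up
Final: pos=(-33.506,17.506), heading=135, 5 segment(s) drawn

Answer: -33.506 17.506 135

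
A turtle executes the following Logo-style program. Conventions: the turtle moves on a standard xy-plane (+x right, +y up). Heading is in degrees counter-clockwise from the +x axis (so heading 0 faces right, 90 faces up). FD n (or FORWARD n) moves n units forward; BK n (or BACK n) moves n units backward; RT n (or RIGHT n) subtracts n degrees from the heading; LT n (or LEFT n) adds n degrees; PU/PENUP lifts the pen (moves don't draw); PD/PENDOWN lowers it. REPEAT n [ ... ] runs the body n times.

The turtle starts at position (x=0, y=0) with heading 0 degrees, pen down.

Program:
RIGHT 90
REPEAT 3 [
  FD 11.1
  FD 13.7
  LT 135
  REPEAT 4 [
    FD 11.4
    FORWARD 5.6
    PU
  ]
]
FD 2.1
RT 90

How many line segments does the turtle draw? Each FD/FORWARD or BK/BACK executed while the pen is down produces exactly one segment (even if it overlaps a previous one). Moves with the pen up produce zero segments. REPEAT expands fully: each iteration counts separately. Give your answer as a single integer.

Answer: 4

Derivation:
Executing turtle program step by step:
Start: pos=(0,0), heading=0, pen down
RT 90: heading 0 -> 270
REPEAT 3 [
  -- iteration 1/3 --
  FD 11.1: (0,0) -> (0,-11.1) [heading=270, draw]
  FD 13.7: (0,-11.1) -> (0,-24.8) [heading=270, draw]
  LT 135: heading 270 -> 45
  REPEAT 4 [
    -- iteration 1/4 --
    FD 11.4: (0,-24.8) -> (8.061,-16.739) [heading=45, draw]
    FD 5.6: (8.061,-16.739) -> (12.021,-12.779) [heading=45, draw]
    PU: pen up
    -- iteration 2/4 --
    FD 11.4: (12.021,-12.779) -> (20.082,-4.718) [heading=45, move]
    FD 5.6: (20.082,-4.718) -> (24.042,-0.758) [heading=45, move]
    PU: pen up
    -- iteration 3/4 --
    FD 11.4: (24.042,-0.758) -> (32.103,7.303) [heading=45, move]
    FD 5.6: (32.103,7.303) -> (36.062,11.262) [heading=45, move]
    PU: pen up
    -- iteration 4/4 --
    FD 11.4: (36.062,11.262) -> (44.123,19.323) [heading=45, move]
    FD 5.6: (44.123,19.323) -> (48.083,23.283) [heading=45, move]
    PU: pen up
  ]
  -- iteration 2/3 --
  FD 11.1: (48.083,23.283) -> (55.932,31.132) [heading=45, move]
  FD 13.7: (55.932,31.132) -> (65.62,40.82) [heading=45, move]
  LT 135: heading 45 -> 180
  REPEAT 4 [
    -- iteration 1/4 --
    FD 11.4: (65.62,40.82) -> (54.22,40.82) [heading=180, move]
    FD 5.6: (54.22,40.82) -> (48.62,40.82) [heading=180, move]
    PU: pen up
    -- iteration 2/4 --
    FD 11.4: (48.62,40.82) -> (37.22,40.82) [heading=180, move]
    FD 5.6: (37.22,40.82) -> (31.62,40.82) [heading=180, move]
    PU: pen up
    -- iteration 3/4 --
    FD 11.4: (31.62,40.82) -> (20.22,40.82) [heading=180, move]
    FD 5.6: (20.22,40.82) -> (14.62,40.82) [heading=180, move]
    PU: pen up
    -- iteration 4/4 --
    FD 11.4: (14.62,40.82) -> (3.22,40.82) [heading=180, move]
    FD 5.6: (3.22,40.82) -> (-2.38,40.82) [heading=180, move]
    PU: pen up
  ]
  -- iteration 3/3 --
  FD 11.1: (-2.38,40.82) -> (-13.48,40.82) [heading=180, move]
  FD 13.7: (-13.48,40.82) -> (-27.18,40.82) [heading=180, move]
  LT 135: heading 180 -> 315
  REPEAT 4 [
    -- iteration 1/4 --
    FD 11.4: (-27.18,40.82) -> (-19.119,32.758) [heading=315, move]
    FD 5.6: (-19.119,32.758) -> (-15.16,28.799) [heading=315, move]
    PU: pen up
    -- iteration 2/4 --
    FD 11.4: (-15.16,28.799) -> (-7.099,20.738) [heading=315, move]
    FD 5.6: (-7.099,20.738) -> (-3.139,16.778) [heading=315, move]
    PU: pen up
    -- iteration 3/4 --
    FD 11.4: (-3.139,16.778) -> (4.922,8.717) [heading=315, move]
    FD 5.6: (4.922,8.717) -> (8.882,4.757) [heading=315, move]
    PU: pen up
    -- iteration 4/4 --
    FD 11.4: (8.882,4.757) -> (16.943,-3.304) [heading=315, move]
    FD 5.6: (16.943,-3.304) -> (20.903,-7.264) [heading=315, move]
    PU: pen up
  ]
]
FD 2.1: (20.903,-7.264) -> (22.388,-8.749) [heading=315, move]
RT 90: heading 315 -> 225
Final: pos=(22.388,-8.749), heading=225, 4 segment(s) drawn
Segments drawn: 4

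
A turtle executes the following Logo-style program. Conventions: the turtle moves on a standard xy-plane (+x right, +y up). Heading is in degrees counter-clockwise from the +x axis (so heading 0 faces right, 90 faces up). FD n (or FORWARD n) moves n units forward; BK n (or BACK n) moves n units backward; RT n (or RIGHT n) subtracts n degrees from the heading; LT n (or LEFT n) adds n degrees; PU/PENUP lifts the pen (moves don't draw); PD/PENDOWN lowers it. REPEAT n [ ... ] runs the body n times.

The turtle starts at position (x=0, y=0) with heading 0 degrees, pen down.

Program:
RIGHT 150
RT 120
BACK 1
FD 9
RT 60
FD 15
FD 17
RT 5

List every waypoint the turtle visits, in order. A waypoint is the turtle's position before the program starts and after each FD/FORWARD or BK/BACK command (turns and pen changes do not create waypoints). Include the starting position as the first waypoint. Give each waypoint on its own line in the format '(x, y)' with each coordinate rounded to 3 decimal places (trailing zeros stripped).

Answer: (0, 0)
(0, -1)
(0, 8)
(12.99, 15.5)
(27.713, 24)

Derivation:
Executing turtle program step by step:
Start: pos=(0,0), heading=0, pen down
RT 150: heading 0 -> 210
RT 120: heading 210 -> 90
BK 1: (0,0) -> (0,-1) [heading=90, draw]
FD 9: (0,-1) -> (0,8) [heading=90, draw]
RT 60: heading 90 -> 30
FD 15: (0,8) -> (12.99,15.5) [heading=30, draw]
FD 17: (12.99,15.5) -> (27.713,24) [heading=30, draw]
RT 5: heading 30 -> 25
Final: pos=(27.713,24), heading=25, 4 segment(s) drawn
Waypoints (5 total):
(0, 0)
(0, -1)
(0, 8)
(12.99, 15.5)
(27.713, 24)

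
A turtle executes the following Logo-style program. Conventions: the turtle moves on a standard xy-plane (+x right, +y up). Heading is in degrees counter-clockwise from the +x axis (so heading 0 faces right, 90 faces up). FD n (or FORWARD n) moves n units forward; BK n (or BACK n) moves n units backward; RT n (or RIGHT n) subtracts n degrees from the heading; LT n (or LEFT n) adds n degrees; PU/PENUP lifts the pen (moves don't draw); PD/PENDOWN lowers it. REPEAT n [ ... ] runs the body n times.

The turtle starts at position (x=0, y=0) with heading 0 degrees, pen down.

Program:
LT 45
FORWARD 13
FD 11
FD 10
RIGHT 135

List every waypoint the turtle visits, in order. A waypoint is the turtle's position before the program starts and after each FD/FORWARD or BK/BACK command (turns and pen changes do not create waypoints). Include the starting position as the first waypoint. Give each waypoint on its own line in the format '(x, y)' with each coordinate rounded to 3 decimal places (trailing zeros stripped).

Executing turtle program step by step:
Start: pos=(0,0), heading=0, pen down
LT 45: heading 0 -> 45
FD 13: (0,0) -> (9.192,9.192) [heading=45, draw]
FD 11: (9.192,9.192) -> (16.971,16.971) [heading=45, draw]
FD 10: (16.971,16.971) -> (24.042,24.042) [heading=45, draw]
RT 135: heading 45 -> 270
Final: pos=(24.042,24.042), heading=270, 3 segment(s) drawn
Waypoints (4 total):
(0, 0)
(9.192, 9.192)
(16.971, 16.971)
(24.042, 24.042)

Answer: (0, 0)
(9.192, 9.192)
(16.971, 16.971)
(24.042, 24.042)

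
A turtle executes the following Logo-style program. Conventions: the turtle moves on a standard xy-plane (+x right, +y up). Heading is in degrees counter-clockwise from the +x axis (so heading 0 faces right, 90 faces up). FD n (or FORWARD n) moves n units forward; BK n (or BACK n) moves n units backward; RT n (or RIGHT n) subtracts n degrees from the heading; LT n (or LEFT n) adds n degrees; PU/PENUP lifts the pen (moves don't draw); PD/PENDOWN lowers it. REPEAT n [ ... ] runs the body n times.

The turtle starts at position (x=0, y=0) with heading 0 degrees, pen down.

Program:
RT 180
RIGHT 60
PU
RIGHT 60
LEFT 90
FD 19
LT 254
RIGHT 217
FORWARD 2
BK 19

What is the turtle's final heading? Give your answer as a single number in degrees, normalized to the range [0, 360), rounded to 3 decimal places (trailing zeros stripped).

Answer: 187

Derivation:
Executing turtle program step by step:
Start: pos=(0,0), heading=0, pen down
RT 180: heading 0 -> 180
RT 60: heading 180 -> 120
PU: pen up
RT 60: heading 120 -> 60
LT 90: heading 60 -> 150
FD 19: (0,0) -> (-16.454,9.5) [heading=150, move]
LT 254: heading 150 -> 44
RT 217: heading 44 -> 187
FD 2: (-16.454,9.5) -> (-18.44,9.256) [heading=187, move]
BK 19: (-18.44,9.256) -> (0.419,11.572) [heading=187, move]
Final: pos=(0.419,11.572), heading=187, 0 segment(s) drawn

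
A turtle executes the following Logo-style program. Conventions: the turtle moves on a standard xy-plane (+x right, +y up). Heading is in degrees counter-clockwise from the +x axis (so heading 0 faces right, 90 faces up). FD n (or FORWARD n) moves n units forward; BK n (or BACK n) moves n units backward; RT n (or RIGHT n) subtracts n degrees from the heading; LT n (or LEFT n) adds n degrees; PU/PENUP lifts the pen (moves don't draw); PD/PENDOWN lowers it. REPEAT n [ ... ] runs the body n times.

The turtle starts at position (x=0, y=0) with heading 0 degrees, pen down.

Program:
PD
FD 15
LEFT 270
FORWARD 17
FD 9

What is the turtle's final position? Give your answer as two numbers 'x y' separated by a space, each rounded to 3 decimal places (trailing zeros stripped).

Answer: 15 -26

Derivation:
Executing turtle program step by step:
Start: pos=(0,0), heading=0, pen down
PD: pen down
FD 15: (0,0) -> (15,0) [heading=0, draw]
LT 270: heading 0 -> 270
FD 17: (15,0) -> (15,-17) [heading=270, draw]
FD 9: (15,-17) -> (15,-26) [heading=270, draw]
Final: pos=(15,-26), heading=270, 3 segment(s) drawn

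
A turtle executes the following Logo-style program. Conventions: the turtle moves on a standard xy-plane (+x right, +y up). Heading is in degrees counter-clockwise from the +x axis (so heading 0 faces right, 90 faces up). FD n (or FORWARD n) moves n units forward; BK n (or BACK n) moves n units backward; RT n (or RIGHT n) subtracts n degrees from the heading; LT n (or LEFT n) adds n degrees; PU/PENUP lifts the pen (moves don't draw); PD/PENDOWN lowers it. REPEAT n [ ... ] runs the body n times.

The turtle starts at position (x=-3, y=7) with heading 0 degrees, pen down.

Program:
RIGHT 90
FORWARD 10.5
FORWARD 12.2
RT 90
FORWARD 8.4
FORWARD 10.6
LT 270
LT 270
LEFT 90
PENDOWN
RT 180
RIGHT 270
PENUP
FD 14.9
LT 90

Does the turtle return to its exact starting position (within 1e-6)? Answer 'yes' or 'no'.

Executing turtle program step by step:
Start: pos=(-3,7), heading=0, pen down
RT 90: heading 0 -> 270
FD 10.5: (-3,7) -> (-3,-3.5) [heading=270, draw]
FD 12.2: (-3,-3.5) -> (-3,-15.7) [heading=270, draw]
RT 90: heading 270 -> 180
FD 8.4: (-3,-15.7) -> (-11.4,-15.7) [heading=180, draw]
FD 10.6: (-11.4,-15.7) -> (-22,-15.7) [heading=180, draw]
LT 270: heading 180 -> 90
LT 270: heading 90 -> 0
LT 90: heading 0 -> 90
PD: pen down
RT 180: heading 90 -> 270
RT 270: heading 270 -> 0
PU: pen up
FD 14.9: (-22,-15.7) -> (-7.1,-15.7) [heading=0, move]
LT 90: heading 0 -> 90
Final: pos=(-7.1,-15.7), heading=90, 4 segment(s) drawn

Start position: (-3, 7)
Final position: (-7.1, -15.7)
Distance = 23.067; >= 1e-6 -> NOT closed

Answer: no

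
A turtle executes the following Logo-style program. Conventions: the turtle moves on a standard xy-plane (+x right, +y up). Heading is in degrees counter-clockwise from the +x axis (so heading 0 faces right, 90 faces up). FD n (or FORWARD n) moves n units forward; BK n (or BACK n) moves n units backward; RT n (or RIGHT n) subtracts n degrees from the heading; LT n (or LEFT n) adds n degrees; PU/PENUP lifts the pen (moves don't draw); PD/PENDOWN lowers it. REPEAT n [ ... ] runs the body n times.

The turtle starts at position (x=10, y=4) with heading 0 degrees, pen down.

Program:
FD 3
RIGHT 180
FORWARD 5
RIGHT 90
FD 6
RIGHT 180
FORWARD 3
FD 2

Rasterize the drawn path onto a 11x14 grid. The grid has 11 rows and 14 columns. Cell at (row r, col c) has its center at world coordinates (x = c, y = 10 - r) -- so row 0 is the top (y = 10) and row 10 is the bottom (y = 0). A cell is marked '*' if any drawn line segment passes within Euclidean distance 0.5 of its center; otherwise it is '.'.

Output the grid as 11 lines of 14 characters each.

Answer: ........*.....
........*.....
........*.....
........*.....
........*.....
........*.....
........******
..............
..............
..............
..............

Derivation:
Segment 0: (10,4) -> (13,4)
Segment 1: (13,4) -> (8,4)
Segment 2: (8,4) -> (8,10)
Segment 3: (8,10) -> (8,7)
Segment 4: (8,7) -> (8,5)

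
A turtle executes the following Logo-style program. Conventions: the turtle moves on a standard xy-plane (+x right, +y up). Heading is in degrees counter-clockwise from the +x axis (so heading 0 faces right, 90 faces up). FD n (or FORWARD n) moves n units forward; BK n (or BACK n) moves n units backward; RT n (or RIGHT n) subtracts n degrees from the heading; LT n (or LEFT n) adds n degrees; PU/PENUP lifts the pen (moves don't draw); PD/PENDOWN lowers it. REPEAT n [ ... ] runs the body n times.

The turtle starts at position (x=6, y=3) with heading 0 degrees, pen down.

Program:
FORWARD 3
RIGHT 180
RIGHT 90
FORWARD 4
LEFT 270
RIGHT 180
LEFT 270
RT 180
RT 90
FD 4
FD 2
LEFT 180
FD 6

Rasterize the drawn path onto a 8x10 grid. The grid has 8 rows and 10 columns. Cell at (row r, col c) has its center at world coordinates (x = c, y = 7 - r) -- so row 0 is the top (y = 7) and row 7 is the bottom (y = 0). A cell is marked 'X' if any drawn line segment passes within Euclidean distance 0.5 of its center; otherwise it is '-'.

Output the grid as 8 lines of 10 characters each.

Answer: ---XXXXXXX
---------X
---------X
---------X
------XXXX
----------
----------
----------

Derivation:
Segment 0: (6,3) -> (9,3)
Segment 1: (9,3) -> (9,7)
Segment 2: (9,7) -> (5,7)
Segment 3: (5,7) -> (3,7)
Segment 4: (3,7) -> (9,7)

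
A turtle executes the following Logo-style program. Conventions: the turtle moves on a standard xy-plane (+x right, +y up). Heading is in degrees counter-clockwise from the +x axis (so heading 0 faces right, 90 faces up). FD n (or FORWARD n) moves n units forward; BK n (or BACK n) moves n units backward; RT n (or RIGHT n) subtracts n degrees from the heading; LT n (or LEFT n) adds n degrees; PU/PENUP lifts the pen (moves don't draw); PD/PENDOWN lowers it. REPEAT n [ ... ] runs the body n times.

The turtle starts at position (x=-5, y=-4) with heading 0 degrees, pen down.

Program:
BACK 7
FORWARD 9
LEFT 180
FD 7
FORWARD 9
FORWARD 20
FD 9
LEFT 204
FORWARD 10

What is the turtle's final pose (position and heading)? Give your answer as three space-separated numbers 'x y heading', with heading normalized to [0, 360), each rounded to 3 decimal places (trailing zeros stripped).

Executing turtle program step by step:
Start: pos=(-5,-4), heading=0, pen down
BK 7: (-5,-4) -> (-12,-4) [heading=0, draw]
FD 9: (-12,-4) -> (-3,-4) [heading=0, draw]
LT 180: heading 0 -> 180
FD 7: (-3,-4) -> (-10,-4) [heading=180, draw]
FD 9: (-10,-4) -> (-19,-4) [heading=180, draw]
FD 20: (-19,-4) -> (-39,-4) [heading=180, draw]
FD 9: (-39,-4) -> (-48,-4) [heading=180, draw]
LT 204: heading 180 -> 24
FD 10: (-48,-4) -> (-38.865,0.067) [heading=24, draw]
Final: pos=(-38.865,0.067), heading=24, 7 segment(s) drawn

Answer: -38.865 0.067 24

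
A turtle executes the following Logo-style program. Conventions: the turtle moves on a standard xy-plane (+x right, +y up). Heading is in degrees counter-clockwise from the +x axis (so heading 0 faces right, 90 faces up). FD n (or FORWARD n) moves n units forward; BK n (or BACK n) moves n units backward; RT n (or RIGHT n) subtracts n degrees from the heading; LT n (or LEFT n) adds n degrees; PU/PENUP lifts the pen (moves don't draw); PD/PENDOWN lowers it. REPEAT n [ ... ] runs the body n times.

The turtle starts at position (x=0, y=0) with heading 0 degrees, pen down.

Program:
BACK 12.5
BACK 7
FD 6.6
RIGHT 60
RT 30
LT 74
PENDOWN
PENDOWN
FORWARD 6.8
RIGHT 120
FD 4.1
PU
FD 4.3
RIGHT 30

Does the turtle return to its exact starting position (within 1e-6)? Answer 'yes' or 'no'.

Executing turtle program step by step:
Start: pos=(0,0), heading=0, pen down
BK 12.5: (0,0) -> (-12.5,0) [heading=0, draw]
BK 7: (-12.5,0) -> (-19.5,0) [heading=0, draw]
FD 6.6: (-19.5,0) -> (-12.9,0) [heading=0, draw]
RT 60: heading 0 -> 300
RT 30: heading 300 -> 270
LT 74: heading 270 -> 344
PD: pen down
PD: pen down
FD 6.8: (-12.9,0) -> (-6.363,-1.874) [heading=344, draw]
RT 120: heading 344 -> 224
FD 4.1: (-6.363,-1.874) -> (-9.313,-4.722) [heading=224, draw]
PU: pen up
FD 4.3: (-9.313,-4.722) -> (-12.406,-7.709) [heading=224, move]
RT 30: heading 224 -> 194
Final: pos=(-12.406,-7.709), heading=194, 5 segment(s) drawn

Start position: (0, 0)
Final position: (-12.406, -7.709)
Distance = 14.606; >= 1e-6 -> NOT closed

Answer: no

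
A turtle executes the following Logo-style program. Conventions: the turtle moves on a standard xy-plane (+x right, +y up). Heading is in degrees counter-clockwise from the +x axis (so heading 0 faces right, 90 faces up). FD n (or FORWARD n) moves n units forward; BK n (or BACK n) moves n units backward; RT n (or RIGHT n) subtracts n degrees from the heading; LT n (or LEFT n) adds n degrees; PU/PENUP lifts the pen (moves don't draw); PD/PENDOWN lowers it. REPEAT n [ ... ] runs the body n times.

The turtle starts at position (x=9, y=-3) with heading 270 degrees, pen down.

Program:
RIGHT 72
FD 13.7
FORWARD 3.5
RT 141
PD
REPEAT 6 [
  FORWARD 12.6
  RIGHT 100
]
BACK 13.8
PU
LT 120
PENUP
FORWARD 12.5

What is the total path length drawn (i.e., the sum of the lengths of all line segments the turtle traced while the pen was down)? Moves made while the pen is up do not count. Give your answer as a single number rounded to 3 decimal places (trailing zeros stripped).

Answer: 106.6

Derivation:
Executing turtle program step by step:
Start: pos=(9,-3), heading=270, pen down
RT 72: heading 270 -> 198
FD 13.7: (9,-3) -> (-4.029,-7.234) [heading=198, draw]
FD 3.5: (-4.029,-7.234) -> (-7.358,-8.315) [heading=198, draw]
RT 141: heading 198 -> 57
PD: pen down
REPEAT 6 [
  -- iteration 1/6 --
  FD 12.6: (-7.358,-8.315) -> (-0.496,2.252) [heading=57, draw]
  RT 100: heading 57 -> 317
  -- iteration 2/6 --
  FD 12.6: (-0.496,2.252) -> (8.719,-6.341) [heading=317, draw]
  RT 100: heading 317 -> 217
  -- iteration 3/6 --
  FD 12.6: (8.719,-6.341) -> (-1.343,-13.924) [heading=217, draw]
  RT 100: heading 217 -> 117
  -- iteration 4/6 --
  FD 12.6: (-1.343,-13.924) -> (-7.064,-2.697) [heading=117, draw]
  RT 100: heading 117 -> 17
  -- iteration 5/6 --
  FD 12.6: (-7.064,-2.697) -> (4.986,0.987) [heading=17, draw]
  RT 100: heading 17 -> 277
  -- iteration 6/6 --
  FD 12.6: (4.986,0.987) -> (6.521,-11.519) [heading=277, draw]
  RT 100: heading 277 -> 177
]
BK 13.8: (6.521,-11.519) -> (20.302,-12.242) [heading=177, draw]
PU: pen up
LT 120: heading 177 -> 297
PU: pen up
FD 12.5: (20.302,-12.242) -> (25.977,-23.379) [heading=297, move]
Final: pos=(25.977,-23.379), heading=297, 9 segment(s) drawn

Segment lengths:
  seg 1: (9,-3) -> (-4.029,-7.234), length = 13.7
  seg 2: (-4.029,-7.234) -> (-7.358,-8.315), length = 3.5
  seg 3: (-7.358,-8.315) -> (-0.496,2.252), length = 12.6
  seg 4: (-0.496,2.252) -> (8.719,-6.341), length = 12.6
  seg 5: (8.719,-6.341) -> (-1.343,-13.924), length = 12.6
  seg 6: (-1.343,-13.924) -> (-7.064,-2.697), length = 12.6
  seg 7: (-7.064,-2.697) -> (4.986,0.987), length = 12.6
  seg 8: (4.986,0.987) -> (6.521,-11.519), length = 12.6
  seg 9: (6.521,-11.519) -> (20.302,-12.242), length = 13.8
Total = 106.6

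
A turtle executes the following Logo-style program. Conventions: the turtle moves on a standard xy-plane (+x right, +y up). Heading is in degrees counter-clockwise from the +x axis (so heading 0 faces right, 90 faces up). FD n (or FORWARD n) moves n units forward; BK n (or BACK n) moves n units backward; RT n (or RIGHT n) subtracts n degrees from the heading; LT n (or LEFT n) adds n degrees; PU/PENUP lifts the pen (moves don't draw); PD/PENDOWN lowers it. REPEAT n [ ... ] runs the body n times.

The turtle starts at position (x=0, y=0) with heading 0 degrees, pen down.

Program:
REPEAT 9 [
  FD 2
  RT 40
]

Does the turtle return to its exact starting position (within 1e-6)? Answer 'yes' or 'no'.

Answer: yes

Derivation:
Executing turtle program step by step:
Start: pos=(0,0), heading=0, pen down
REPEAT 9 [
  -- iteration 1/9 --
  FD 2: (0,0) -> (2,0) [heading=0, draw]
  RT 40: heading 0 -> 320
  -- iteration 2/9 --
  FD 2: (2,0) -> (3.532,-1.286) [heading=320, draw]
  RT 40: heading 320 -> 280
  -- iteration 3/9 --
  FD 2: (3.532,-1.286) -> (3.879,-3.255) [heading=280, draw]
  RT 40: heading 280 -> 240
  -- iteration 4/9 --
  FD 2: (3.879,-3.255) -> (2.879,-4.987) [heading=240, draw]
  RT 40: heading 240 -> 200
  -- iteration 5/9 --
  FD 2: (2.879,-4.987) -> (1,-5.671) [heading=200, draw]
  RT 40: heading 200 -> 160
  -- iteration 6/9 --
  FD 2: (1,-5.671) -> (-0.879,-4.987) [heading=160, draw]
  RT 40: heading 160 -> 120
  -- iteration 7/9 --
  FD 2: (-0.879,-4.987) -> (-1.879,-3.255) [heading=120, draw]
  RT 40: heading 120 -> 80
  -- iteration 8/9 --
  FD 2: (-1.879,-3.255) -> (-1.532,-1.286) [heading=80, draw]
  RT 40: heading 80 -> 40
  -- iteration 9/9 --
  FD 2: (-1.532,-1.286) -> (0,0) [heading=40, draw]
  RT 40: heading 40 -> 0
]
Final: pos=(0,0), heading=0, 9 segment(s) drawn

Start position: (0, 0)
Final position: (0, 0)
Distance = 0; < 1e-6 -> CLOSED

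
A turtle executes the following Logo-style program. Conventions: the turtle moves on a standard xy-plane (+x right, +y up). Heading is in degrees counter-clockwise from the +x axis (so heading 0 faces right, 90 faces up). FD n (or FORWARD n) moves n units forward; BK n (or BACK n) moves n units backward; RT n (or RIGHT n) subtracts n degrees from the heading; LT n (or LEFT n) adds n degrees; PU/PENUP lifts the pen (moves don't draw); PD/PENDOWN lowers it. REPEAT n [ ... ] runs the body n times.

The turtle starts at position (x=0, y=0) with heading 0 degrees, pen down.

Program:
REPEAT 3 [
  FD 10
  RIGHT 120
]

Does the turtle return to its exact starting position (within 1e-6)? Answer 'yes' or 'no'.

Executing turtle program step by step:
Start: pos=(0,0), heading=0, pen down
REPEAT 3 [
  -- iteration 1/3 --
  FD 10: (0,0) -> (10,0) [heading=0, draw]
  RT 120: heading 0 -> 240
  -- iteration 2/3 --
  FD 10: (10,0) -> (5,-8.66) [heading=240, draw]
  RT 120: heading 240 -> 120
  -- iteration 3/3 --
  FD 10: (5,-8.66) -> (0,0) [heading=120, draw]
  RT 120: heading 120 -> 0
]
Final: pos=(0,0), heading=0, 3 segment(s) drawn

Start position: (0, 0)
Final position: (0, 0)
Distance = 0; < 1e-6 -> CLOSED

Answer: yes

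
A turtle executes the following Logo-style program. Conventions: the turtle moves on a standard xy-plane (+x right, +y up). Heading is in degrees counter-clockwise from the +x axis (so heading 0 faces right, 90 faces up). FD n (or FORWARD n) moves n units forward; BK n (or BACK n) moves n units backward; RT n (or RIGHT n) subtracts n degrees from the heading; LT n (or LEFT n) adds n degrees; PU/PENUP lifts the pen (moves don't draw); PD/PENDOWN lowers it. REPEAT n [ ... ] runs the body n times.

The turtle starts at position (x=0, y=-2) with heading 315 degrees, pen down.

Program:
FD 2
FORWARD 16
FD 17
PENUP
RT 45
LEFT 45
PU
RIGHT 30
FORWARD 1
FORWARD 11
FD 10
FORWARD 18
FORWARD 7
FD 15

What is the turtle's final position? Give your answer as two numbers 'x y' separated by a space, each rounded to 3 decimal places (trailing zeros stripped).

Answer: 40.796 -86.636

Derivation:
Executing turtle program step by step:
Start: pos=(0,-2), heading=315, pen down
FD 2: (0,-2) -> (1.414,-3.414) [heading=315, draw]
FD 16: (1.414,-3.414) -> (12.728,-14.728) [heading=315, draw]
FD 17: (12.728,-14.728) -> (24.749,-26.749) [heading=315, draw]
PU: pen up
RT 45: heading 315 -> 270
LT 45: heading 270 -> 315
PU: pen up
RT 30: heading 315 -> 285
FD 1: (24.749,-26.749) -> (25.008,-27.715) [heading=285, move]
FD 11: (25.008,-27.715) -> (27.855,-38.34) [heading=285, move]
FD 10: (27.855,-38.34) -> (30.443,-47.999) [heading=285, move]
FD 18: (30.443,-47.999) -> (35.101,-65.386) [heading=285, move]
FD 7: (35.101,-65.386) -> (36.913,-72.147) [heading=285, move]
FD 15: (36.913,-72.147) -> (40.796,-86.636) [heading=285, move]
Final: pos=(40.796,-86.636), heading=285, 3 segment(s) drawn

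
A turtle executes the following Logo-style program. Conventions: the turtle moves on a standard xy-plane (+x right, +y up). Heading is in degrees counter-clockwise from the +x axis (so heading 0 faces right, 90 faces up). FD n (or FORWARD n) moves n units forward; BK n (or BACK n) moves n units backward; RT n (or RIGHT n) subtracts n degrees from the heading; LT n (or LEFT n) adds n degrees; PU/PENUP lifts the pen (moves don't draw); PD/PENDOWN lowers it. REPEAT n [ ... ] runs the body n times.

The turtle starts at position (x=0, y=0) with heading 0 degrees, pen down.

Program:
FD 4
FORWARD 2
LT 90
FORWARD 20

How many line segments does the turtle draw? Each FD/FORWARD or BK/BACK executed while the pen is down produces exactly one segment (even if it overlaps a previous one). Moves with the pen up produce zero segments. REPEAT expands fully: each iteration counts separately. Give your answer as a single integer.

Executing turtle program step by step:
Start: pos=(0,0), heading=0, pen down
FD 4: (0,0) -> (4,0) [heading=0, draw]
FD 2: (4,0) -> (6,0) [heading=0, draw]
LT 90: heading 0 -> 90
FD 20: (6,0) -> (6,20) [heading=90, draw]
Final: pos=(6,20), heading=90, 3 segment(s) drawn
Segments drawn: 3

Answer: 3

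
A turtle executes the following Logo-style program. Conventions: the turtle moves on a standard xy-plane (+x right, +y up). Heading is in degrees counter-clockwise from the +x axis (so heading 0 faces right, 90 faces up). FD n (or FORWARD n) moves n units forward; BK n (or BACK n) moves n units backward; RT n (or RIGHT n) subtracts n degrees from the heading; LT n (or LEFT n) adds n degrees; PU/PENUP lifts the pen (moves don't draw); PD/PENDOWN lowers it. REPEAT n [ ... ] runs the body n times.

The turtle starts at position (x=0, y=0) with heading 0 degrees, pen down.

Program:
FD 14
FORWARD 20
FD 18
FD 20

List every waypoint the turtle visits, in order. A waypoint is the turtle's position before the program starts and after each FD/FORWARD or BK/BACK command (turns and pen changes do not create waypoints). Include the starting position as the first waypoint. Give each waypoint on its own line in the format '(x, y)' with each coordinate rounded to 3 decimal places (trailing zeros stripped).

Executing turtle program step by step:
Start: pos=(0,0), heading=0, pen down
FD 14: (0,0) -> (14,0) [heading=0, draw]
FD 20: (14,0) -> (34,0) [heading=0, draw]
FD 18: (34,0) -> (52,0) [heading=0, draw]
FD 20: (52,0) -> (72,0) [heading=0, draw]
Final: pos=(72,0), heading=0, 4 segment(s) drawn
Waypoints (5 total):
(0, 0)
(14, 0)
(34, 0)
(52, 0)
(72, 0)

Answer: (0, 0)
(14, 0)
(34, 0)
(52, 0)
(72, 0)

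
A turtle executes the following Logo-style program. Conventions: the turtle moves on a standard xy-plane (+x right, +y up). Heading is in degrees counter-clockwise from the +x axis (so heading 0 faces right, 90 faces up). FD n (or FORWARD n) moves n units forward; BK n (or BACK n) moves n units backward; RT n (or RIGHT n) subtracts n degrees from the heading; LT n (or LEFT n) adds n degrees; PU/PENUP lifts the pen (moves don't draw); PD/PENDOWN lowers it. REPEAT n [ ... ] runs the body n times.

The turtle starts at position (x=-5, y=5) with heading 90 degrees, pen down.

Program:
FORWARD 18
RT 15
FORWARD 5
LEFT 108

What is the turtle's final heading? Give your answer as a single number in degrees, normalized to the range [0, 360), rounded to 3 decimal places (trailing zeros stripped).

Answer: 183

Derivation:
Executing turtle program step by step:
Start: pos=(-5,5), heading=90, pen down
FD 18: (-5,5) -> (-5,23) [heading=90, draw]
RT 15: heading 90 -> 75
FD 5: (-5,23) -> (-3.706,27.83) [heading=75, draw]
LT 108: heading 75 -> 183
Final: pos=(-3.706,27.83), heading=183, 2 segment(s) drawn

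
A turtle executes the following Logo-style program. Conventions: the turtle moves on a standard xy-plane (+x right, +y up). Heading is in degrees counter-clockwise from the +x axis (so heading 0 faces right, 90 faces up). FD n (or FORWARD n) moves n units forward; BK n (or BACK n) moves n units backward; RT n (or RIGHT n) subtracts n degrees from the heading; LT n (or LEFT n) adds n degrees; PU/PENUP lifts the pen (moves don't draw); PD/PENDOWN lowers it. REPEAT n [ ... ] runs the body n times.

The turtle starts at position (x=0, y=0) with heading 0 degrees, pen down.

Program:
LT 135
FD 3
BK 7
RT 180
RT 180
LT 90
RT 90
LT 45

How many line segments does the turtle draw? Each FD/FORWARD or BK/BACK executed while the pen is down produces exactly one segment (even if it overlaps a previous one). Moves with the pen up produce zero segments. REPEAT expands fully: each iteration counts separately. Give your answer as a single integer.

Answer: 2

Derivation:
Executing turtle program step by step:
Start: pos=(0,0), heading=0, pen down
LT 135: heading 0 -> 135
FD 3: (0,0) -> (-2.121,2.121) [heading=135, draw]
BK 7: (-2.121,2.121) -> (2.828,-2.828) [heading=135, draw]
RT 180: heading 135 -> 315
RT 180: heading 315 -> 135
LT 90: heading 135 -> 225
RT 90: heading 225 -> 135
LT 45: heading 135 -> 180
Final: pos=(2.828,-2.828), heading=180, 2 segment(s) drawn
Segments drawn: 2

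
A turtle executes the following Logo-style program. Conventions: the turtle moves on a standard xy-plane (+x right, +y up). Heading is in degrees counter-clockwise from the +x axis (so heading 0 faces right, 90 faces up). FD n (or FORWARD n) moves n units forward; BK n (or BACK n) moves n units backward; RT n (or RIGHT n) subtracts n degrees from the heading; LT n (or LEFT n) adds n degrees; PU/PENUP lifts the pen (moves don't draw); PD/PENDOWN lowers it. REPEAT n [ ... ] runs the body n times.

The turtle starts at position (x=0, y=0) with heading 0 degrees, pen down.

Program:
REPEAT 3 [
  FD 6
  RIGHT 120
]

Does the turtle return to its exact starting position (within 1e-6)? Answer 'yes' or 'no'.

Answer: yes

Derivation:
Executing turtle program step by step:
Start: pos=(0,0), heading=0, pen down
REPEAT 3 [
  -- iteration 1/3 --
  FD 6: (0,0) -> (6,0) [heading=0, draw]
  RT 120: heading 0 -> 240
  -- iteration 2/3 --
  FD 6: (6,0) -> (3,-5.196) [heading=240, draw]
  RT 120: heading 240 -> 120
  -- iteration 3/3 --
  FD 6: (3,-5.196) -> (0,0) [heading=120, draw]
  RT 120: heading 120 -> 0
]
Final: pos=(0,0), heading=0, 3 segment(s) drawn

Start position: (0, 0)
Final position: (0, 0)
Distance = 0; < 1e-6 -> CLOSED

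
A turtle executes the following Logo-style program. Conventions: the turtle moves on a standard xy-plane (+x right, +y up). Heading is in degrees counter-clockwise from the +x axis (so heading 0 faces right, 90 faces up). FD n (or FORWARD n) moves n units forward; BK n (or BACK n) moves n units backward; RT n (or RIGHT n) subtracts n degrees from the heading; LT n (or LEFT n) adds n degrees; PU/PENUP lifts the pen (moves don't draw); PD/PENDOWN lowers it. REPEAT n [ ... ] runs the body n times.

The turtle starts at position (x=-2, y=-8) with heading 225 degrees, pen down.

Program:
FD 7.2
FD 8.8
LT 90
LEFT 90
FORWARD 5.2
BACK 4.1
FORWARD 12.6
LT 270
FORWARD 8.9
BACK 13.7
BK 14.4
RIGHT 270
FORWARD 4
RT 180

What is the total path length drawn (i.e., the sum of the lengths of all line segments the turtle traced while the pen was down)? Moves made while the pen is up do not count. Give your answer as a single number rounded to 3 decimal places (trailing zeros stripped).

Answer: 78.9

Derivation:
Executing turtle program step by step:
Start: pos=(-2,-8), heading=225, pen down
FD 7.2: (-2,-8) -> (-7.091,-13.091) [heading=225, draw]
FD 8.8: (-7.091,-13.091) -> (-13.314,-19.314) [heading=225, draw]
LT 90: heading 225 -> 315
LT 90: heading 315 -> 45
FD 5.2: (-13.314,-19.314) -> (-9.637,-15.637) [heading=45, draw]
BK 4.1: (-9.637,-15.637) -> (-12.536,-18.536) [heading=45, draw]
FD 12.6: (-12.536,-18.536) -> (-3.626,-9.626) [heading=45, draw]
LT 270: heading 45 -> 315
FD 8.9: (-3.626,-9.626) -> (2.667,-15.92) [heading=315, draw]
BK 13.7: (2.667,-15.92) -> (-7.02,-6.232) [heading=315, draw]
BK 14.4: (-7.02,-6.232) -> (-17.203,3.95) [heading=315, draw]
RT 270: heading 315 -> 45
FD 4: (-17.203,3.95) -> (-14.374,6.779) [heading=45, draw]
RT 180: heading 45 -> 225
Final: pos=(-14.374,6.779), heading=225, 9 segment(s) drawn

Segment lengths:
  seg 1: (-2,-8) -> (-7.091,-13.091), length = 7.2
  seg 2: (-7.091,-13.091) -> (-13.314,-19.314), length = 8.8
  seg 3: (-13.314,-19.314) -> (-9.637,-15.637), length = 5.2
  seg 4: (-9.637,-15.637) -> (-12.536,-18.536), length = 4.1
  seg 5: (-12.536,-18.536) -> (-3.626,-9.626), length = 12.6
  seg 6: (-3.626,-9.626) -> (2.667,-15.92), length = 8.9
  seg 7: (2.667,-15.92) -> (-7.02,-6.232), length = 13.7
  seg 8: (-7.02,-6.232) -> (-17.203,3.95), length = 14.4
  seg 9: (-17.203,3.95) -> (-14.374,6.779), length = 4
Total = 78.9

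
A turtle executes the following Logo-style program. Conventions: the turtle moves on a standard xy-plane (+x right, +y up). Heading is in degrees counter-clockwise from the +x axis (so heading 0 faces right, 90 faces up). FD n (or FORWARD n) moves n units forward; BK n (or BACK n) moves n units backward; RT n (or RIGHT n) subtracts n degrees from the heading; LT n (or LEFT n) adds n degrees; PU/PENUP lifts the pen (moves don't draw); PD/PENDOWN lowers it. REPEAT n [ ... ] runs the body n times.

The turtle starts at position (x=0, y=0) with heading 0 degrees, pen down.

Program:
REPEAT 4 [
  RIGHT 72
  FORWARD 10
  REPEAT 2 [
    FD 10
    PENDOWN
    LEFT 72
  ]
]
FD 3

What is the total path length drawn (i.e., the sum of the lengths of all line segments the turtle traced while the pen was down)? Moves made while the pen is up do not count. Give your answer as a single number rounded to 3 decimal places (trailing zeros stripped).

Answer: 123

Derivation:
Executing turtle program step by step:
Start: pos=(0,0), heading=0, pen down
REPEAT 4 [
  -- iteration 1/4 --
  RT 72: heading 0 -> 288
  FD 10: (0,0) -> (3.09,-9.511) [heading=288, draw]
  REPEAT 2 [
    -- iteration 1/2 --
    FD 10: (3.09,-9.511) -> (6.18,-19.021) [heading=288, draw]
    PD: pen down
    LT 72: heading 288 -> 0
    -- iteration 2/2 --
    FD 10: (6.18,-19.021) -> (16.18,-19.021) [heading=0, draw]
    PD: pen down
    LT 72: heading 0 -> 72
  ]
  -- iteration 2/4 --
  RT 72: heading 72 -> 0
  FD 10: (16.18,-19.021) -> (26.18,-19.021) [heading=0, draw]
  REPEAT 2 [
    -- iteration 1/2 --
    FD 10: (26.18,-19.021) -> (36.18,-19.021) [heading=0, draw]
    PD: pen down
    LT 72: heading 0 -> 72
    -- iteration 2/2 --
    FD 10: (36.18,-19.021) -> (39.271,-9.511) [heading=72, draw]
    PD: pen down
    LT 72: heading 72 -> 144
  ]
  -- iteration 3/4 --
  RT 72: heading 144 -> 72
  FD 10: (39.271,-9.511) -> (42.361,0) [heading=72, draw]
  REPEAT 2 [
    -- iteration 1/2 --
    FD 10: (42.361,0) -> (45.451,9.511) [heading=72, draw]
    PD: pen down
    LT 72: heading 72 -> 144
    -- iteration 2/2 --
    FD 10: (45.451,9.511) -> (37.361,15.388) [heading=144, draw]
    PD: pen down
    LT 72: heading 144 -> 216
  ]
  -- iteration 4/4 --
  RT 72: heading 216 -> 144
  FD 10: (37.361,15.388) -> (29.271,21.266) [heading=144, draw]
  REPEAT 2 [
    -- iteration 1/2 --
    FD 10: (29.271,21.266) -> (21.18,27.144) [heading=144, draw]
    PD: pen down
    LT 72: heading 144 -> 216
    -- iteration 2/2 --
    FD 10: (21.18,27.144) -> (13.09,21.266) [heading=216, draw]
    PD: pen down
    LT 72: heading 216 -> 288
  ]
]
FD 3: (13.09,21.266) -> (14.017,18.413) [heading=288, draw]
Final: pos=(14.017,18.413), heading=288, 13 segment(s) drawn

Segment lengths:
  seg 1: (0,0) -> (3.09,-9.511), length = 10
  seg 2: (3.09,-9.511) -> (6.18,-19.021), length = 10
  seg 3: (6.18,-19.021) -> (16.18,-19.021), length = 10
  seg 4: (16.18,-19.021) -> (26.18,-19.021), length = 10
  seg 5: (26.18,-19.021) -> (36.18,-19.021), length = 10
  seg 6: (36.18,-19.021) -> (39.271,-9.511), length = 10
  seg 7: (39.271,-9.511) -> (42.361,0), length = 10
  seg 8: (42.361,0) -> (45.451,9.511), length = 10
  seg 9: (45.451,9.511) -> (37.361,15.388), length = 10
  seg 10: (37.361,15.388) -> (29.271,21.266), length = 10
  seg 11: (29.271,21.266) -> (21.18,27.144), length = 10
  seg 12: (21.18,27.144) -> (13.09,21.266), length = 10
  seg 13: (13.09,21.266) -> (14.017,18.413), length = 3
Total = 123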